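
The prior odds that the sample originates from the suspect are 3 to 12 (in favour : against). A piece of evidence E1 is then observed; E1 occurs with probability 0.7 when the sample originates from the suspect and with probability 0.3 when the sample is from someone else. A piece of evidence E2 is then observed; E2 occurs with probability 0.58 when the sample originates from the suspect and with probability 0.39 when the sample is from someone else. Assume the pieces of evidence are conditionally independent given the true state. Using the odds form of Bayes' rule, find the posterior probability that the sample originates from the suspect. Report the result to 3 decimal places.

Prior odds = 3/12 = 0.25000.
Likelihood ratio for E1 = 0.7/0.3 = 2.3333.
Likelihood ratio for E2 = 0.58/0.39 = 1.4872.
Posterior odds = prior odds × LR₁ × LR₂ = 0.86752.
Posterior probability = odds/(1+odds) = 0.86752/1.8675 = 0.465.

Posterior probability ≈ 0.465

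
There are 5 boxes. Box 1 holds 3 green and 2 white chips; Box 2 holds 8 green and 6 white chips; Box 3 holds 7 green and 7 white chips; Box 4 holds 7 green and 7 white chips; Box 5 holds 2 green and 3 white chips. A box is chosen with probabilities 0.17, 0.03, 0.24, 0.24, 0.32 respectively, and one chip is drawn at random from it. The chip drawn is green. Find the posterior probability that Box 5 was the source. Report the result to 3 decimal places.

Tabulate prior·likelihood by source: [1] prior 0.17, lik 0.6, product 0.1020; [2] prior 0.03, lik 0.5714, product 0.01714; [3] prior 0.24, lik 0.5, product 0.1200; [4] prior 0.24, lik 0.5, product 0.1200; [5] prior 0.32, lik 0.4, product 0.1280.
Normalizing constant = 0.48714; the posterior for Box 5 is its product over the sum, 0.1280/0.48714 = 0.263.

Posterior probability ≈ 0.263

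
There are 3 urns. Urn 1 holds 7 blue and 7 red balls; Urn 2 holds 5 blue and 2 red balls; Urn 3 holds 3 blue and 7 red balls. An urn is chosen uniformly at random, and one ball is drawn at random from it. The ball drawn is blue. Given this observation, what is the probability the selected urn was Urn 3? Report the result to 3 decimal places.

P(blue|Urn 1) = 0.5; P(blue|Urn 2) = 0.7143; P(blue|Urn 3) = 0.3.
Prior × likelihood for each source: 0.333333·0.5=0.1667, 0.333333·0.7143=0.2381, 0.333333·0.3=0.1000. Summing gives P(blue) = 0.50476.
P(Urn 3 | blue) = 0.1000 / 0.50476 = 0.198.

Posterior probability ≈ 0.198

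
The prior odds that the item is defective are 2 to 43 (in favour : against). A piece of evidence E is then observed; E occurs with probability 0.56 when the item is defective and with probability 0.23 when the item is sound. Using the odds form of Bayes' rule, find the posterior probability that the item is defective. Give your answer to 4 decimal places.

Posterior probability ≈ 0.1017

Prior odds = 2/43 = 0.046512.
Likelihood ratio for E = 0.56/0.23 = 2.4348.
Posterior odds = prior odds × LR = 0.11325.
Posterior probability = odds/(1+odds) = 0.11325/1.1132 = 0.1017.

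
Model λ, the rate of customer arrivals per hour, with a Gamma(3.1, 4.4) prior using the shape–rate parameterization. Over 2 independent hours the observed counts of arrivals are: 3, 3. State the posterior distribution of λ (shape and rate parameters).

Posterior: Gamma(shape=9.1, rate=6.4)

Total count ∑xᵢ = 6 over n = 2 hours.
Gamma is conjugate to the Poisson likelihood: posterior is Gamma(shape = 3.1+6 = 9.1, rate = 4.4+2 = 6.4).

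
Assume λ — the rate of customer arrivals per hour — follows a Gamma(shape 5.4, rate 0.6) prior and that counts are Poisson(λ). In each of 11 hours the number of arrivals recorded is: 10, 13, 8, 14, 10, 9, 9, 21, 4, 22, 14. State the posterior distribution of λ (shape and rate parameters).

Posterior: Gamma(shape=139.4, rate=11.6)

The Poisson likelihood adds the total count to the shape and the number of exposure periods to the rate. Here ∑xᵢ = 134 and n = 11, so shape 5.4→139.4 and rate 0.6→11.6.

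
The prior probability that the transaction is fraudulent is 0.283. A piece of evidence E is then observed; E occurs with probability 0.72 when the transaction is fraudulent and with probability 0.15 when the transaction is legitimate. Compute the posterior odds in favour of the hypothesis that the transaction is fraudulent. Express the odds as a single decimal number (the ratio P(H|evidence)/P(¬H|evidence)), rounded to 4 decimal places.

Prior odds = 0.283/(1−0.283) = 0.39470.
Likelihood ratio for E = 0.72/0.15 = 4.8000.
Posterior odds = prior odds × LR = 1.8946.

Posterior odds ≈ 1.8946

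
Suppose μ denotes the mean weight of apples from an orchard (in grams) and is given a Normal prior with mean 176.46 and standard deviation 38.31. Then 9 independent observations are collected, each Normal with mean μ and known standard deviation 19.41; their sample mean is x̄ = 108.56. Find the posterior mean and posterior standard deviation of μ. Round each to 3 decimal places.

Posterior mean ≈ 110.443; posterior SD ≈ 6.380

Prior precision 1/τ₀² = 1/38.31² = 0.00068136; data precision n/σ² = 9/19.41² = 0.0238886.
Posterior precision = 0.00068136 + 0.0238886 = 0.0245700, giving posterior SD = 1/√0.0245700 = 6.380.
Posterior mean = (0.00068136·176.46 + 0.0238886·108.56) / 0.0245700 = 110.443.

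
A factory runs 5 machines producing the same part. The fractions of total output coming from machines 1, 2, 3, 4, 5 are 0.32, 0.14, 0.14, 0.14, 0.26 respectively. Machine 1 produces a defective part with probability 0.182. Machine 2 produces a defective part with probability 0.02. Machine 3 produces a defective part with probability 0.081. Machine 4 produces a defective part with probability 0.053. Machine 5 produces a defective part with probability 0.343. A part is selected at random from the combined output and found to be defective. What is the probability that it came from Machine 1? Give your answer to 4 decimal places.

Posterior probability ≈ 0.3447

Tabulate prior·likelihood by source: [1] prior 0.32, lik 0.182, product 0.05824; [2] prior 0.14, lik 0.02, product 0.002800; [3] prior 0.14, lik 0.081, product 0.01134; [4] prior 0.14, lik 0.053, product 0.007420; [5] prior 0.26, lik 0.343, product 0.08918.
Normalizing constant = 0.16898; the posterior for Machine 1 is its product over the sum, 0.05824/0.16898 = 0.3447.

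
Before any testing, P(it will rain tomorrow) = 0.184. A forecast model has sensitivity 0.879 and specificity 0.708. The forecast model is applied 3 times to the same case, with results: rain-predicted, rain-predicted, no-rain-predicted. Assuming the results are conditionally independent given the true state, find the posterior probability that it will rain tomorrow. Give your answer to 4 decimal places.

Posterior P(H) ≈ 0.2588

Let H be the event that it will rain tomorrow; start with P(H) = 0.184. P('rain-predicted'|H) = 0.879, P('rain-predicted'|¬H) = 0.292.
Update on result 1 ('rain-predicted'): P(H) ← 0.879·0.1840 / (0.879·0.1840 + 0.292·0.8160) = 0.16174/0.40001 = 0.4043.
Update on result 2 ('rain-predicted'): P(H) ← 0.879·0.4043 / (0.879·0.4043 + 0.292·0.5957) = 0.35541/0.52934 = 0.6714.
Update on result 3 ('no-rain-predicted'): P(H) ← 0.121·0.6714 / (0.121·0.6714 + 0.708·0.3286) = 0.081241/0.31388 = 0.2588.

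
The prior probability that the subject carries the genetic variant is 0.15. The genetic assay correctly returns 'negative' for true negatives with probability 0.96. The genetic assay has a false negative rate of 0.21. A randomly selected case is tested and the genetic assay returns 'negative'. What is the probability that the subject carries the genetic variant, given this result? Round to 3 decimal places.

Write H for 'the subject carries the genetic variant'. Prior odds H:¬H = 0.15/0.85 = 0.17647. For the 'negative' outcome, the likelihood ratio is 0.21/0.96 = 0.21875.
Posterior odds = 0.17647 × 0.21875 = 0.038603, so P(H|E) = 0.038603/(1+0.038603) = 0.037.

P(H | E) ≈ 0.037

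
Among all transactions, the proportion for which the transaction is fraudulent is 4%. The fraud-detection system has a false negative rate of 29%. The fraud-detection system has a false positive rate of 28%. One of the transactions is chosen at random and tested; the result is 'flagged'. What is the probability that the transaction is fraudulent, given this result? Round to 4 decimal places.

Write H for 'the transaction is fraudulent'. Prior odds H:¬H = 0.04/0.96 = 0.041667. For the 'flagged' outcome, the likelihood ratio is 0.71/0.28 = 2.5357.
Posterior odds = 0.041667 × 2.5357 = 0.10565, so P(H|E) = 0.10565/(1+0.10565) = 0.0956.

P(H | E) ≈ 0.0956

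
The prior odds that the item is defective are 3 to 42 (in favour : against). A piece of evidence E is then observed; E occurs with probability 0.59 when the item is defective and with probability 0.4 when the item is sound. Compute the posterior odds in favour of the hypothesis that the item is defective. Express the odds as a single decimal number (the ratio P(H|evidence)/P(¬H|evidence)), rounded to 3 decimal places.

Posterior odds ≈ 0.105

Prior odds = 3/42 = 0.071429. In log-odds, ln(0.071429) = -2.6391.
Add log likelihood ratio: ln(1.4750) = 0.38866.
Posterior log-odds = -2.2504, so posterior odds = exp(-2.2504) = 0.10536.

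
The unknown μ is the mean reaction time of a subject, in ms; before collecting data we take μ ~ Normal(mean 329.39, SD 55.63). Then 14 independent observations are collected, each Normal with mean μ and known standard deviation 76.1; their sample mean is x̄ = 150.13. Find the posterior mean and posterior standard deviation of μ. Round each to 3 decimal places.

Prior precision 1/τ₀² = 1/55.63² = 0.00032313; data precision n/σ² = 14/76.1² = 0.00241746.
Posterior precision = 0.00032313 + 0.00241746 = 0.00274059, giving posterior SD = 1/√0.00274059 = 19.102.
Posterior mean = (0.00032313·329.39 + 0.00241746·150.13) / 0.00274059 = 171.266.

Posterior mean ≈ 171.266; posterior SD ≈ 19.102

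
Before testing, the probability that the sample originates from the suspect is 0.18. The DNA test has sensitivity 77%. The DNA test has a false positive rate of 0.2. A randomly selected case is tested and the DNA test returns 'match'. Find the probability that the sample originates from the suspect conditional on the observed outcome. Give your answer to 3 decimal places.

P(H | E) ≈ 0.458

Write H for 'the sample originates from the suspect'. Prior odds H:¬H = 0.18/0.82 = 0.21951. For the 'match' outcome, the likelihood ratio is 0.77/0.2 = 3.8500.
Posterior odds = 0.21951 × 3.8500 = 0.84512, so P(H|E) = 0.84512/(1+0.84512) = 0.458.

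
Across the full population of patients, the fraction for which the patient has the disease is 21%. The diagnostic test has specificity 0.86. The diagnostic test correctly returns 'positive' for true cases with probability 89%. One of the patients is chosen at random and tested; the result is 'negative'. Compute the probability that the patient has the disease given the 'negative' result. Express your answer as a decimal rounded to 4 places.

Write H for 'the patient has the disease'. Prior odds H:¬H = 0.21/0.79 = 0.26582. For the 'negative' outcome, the likelihood ratio is 0.11/0.86 = 0.12791.
Posterior odds = 0.26582 × 0.12791 = 0.034001, so P(H|E) = 0.034001/(1+0.034001) = 0.0329.

P(H | E) ≈ 0.0329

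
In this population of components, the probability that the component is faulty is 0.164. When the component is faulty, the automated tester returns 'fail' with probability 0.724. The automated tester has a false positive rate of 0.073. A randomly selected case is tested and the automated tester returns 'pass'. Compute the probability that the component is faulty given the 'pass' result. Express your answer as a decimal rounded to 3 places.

P(H | E) ≈ 0.055

Let H be the event that the component is faulty. P(H) = 0.164, so P(¬H) = 0.836. With E the 'pass' result, P(E|H) = 0.276 and P(E|¬H) = 0.927.
P(E) = 0.276·0.164 + 0.927·0.836 = 0.045264 + 0.77497 = 0.82024.
By Bayes' theorem, P(H|E) = 0.045264 / 0.82024 = 0.055.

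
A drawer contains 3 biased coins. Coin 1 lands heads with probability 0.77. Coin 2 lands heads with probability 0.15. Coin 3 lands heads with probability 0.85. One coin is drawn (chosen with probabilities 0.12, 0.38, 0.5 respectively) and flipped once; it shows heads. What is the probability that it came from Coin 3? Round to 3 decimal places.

P(heads|C1) = 0.77; P(heads|C2) = 0.15; P(heads|C3) = 0.85.
Prior × likelihood for each source: 0.12·0.77=0.09240, 0.38·0.15=0.05700, 0.5·0.85=0.4250. Summing gives P(heads) = 0.57440.
P(Coin 3 | heads) = 0.4250 / 0.57440 = 0.740.

Posterior probability ≈ 0.740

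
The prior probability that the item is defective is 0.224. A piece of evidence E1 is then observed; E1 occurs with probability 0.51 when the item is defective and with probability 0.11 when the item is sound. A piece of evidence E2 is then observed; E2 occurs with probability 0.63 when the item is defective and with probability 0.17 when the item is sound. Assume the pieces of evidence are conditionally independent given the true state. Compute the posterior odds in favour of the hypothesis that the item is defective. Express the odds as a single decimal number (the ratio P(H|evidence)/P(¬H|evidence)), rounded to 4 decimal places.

Prior odds = 0.224/(1−0.224) = 0.28866.
Likelihood ratio for E1 = 0.51/0.11 = 4.6364.
Likelihood ratio for E2 = 0.63/0.17 = 3.7059.
Posterior odds = prior odds × LR₁ × LR₂ = 4.9597.

Posterior odds ≈ 4.9597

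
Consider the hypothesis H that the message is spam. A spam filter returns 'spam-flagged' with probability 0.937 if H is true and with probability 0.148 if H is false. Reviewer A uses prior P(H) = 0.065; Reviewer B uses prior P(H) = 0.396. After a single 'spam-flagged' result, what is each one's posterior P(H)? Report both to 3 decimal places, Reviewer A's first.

The likelihood ratio for a 'spam-flagged' result is 0.937/0.148 = 6.3311.
Reviewer A: prior odds 0.065/0.935 = 0.069519; posterior odds 0.44013; posterior probability 0.306.
Reviewer B: prior odds 0.396/0.604 = 0.65563; posterior odds 4.1508; posterior probability 0.806.

Reviewer A: 0.306; Reviewer B: 0.806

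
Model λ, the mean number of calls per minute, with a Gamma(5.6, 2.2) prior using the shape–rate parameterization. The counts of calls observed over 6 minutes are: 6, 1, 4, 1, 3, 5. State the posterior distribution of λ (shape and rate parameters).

Total count ∑xᵢ = 20 over n = 6 minutes.
Gamma is conjugate to the Poisson likelihood: posterior is Gamma(shape = 5.6+20 = 25.6, rate = 2.2+6 = 8.2).

Posterior: Gamma(shape=25.6, rate=8.2)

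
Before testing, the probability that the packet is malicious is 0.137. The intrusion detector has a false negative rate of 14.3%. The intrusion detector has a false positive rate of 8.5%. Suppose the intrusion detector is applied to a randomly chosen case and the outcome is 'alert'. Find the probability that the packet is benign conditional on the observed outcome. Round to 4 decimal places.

P(¬H | E) ≈ 0.3845

Let H be the event that the packet is malicious. P(H) = 0.137, so P(¬H) = 0.863. With E the 'alert' result, P(E|H) = 0.857 and P(E|¬H) = 0.085.
P(E) = 0.857·0.137 + 0.085·0.863 = 0.11741 + 0.073355 = 0.19076.
By Bayes' theorem, P(H|E) = 0.11741 / 0.19076 = 0.6155. Hence P(¬H|E) = 1 − 0.6155 = 0.3845.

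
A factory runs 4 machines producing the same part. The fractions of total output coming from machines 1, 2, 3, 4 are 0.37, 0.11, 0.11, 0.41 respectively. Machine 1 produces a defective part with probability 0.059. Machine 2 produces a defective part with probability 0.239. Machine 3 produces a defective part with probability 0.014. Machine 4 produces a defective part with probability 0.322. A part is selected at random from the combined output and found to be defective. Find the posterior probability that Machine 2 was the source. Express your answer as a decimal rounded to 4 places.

P(defective|M1) = 0.059; P(defective|M2) = 0.239; P(defective|M3) = 0.014; P(defective|M4) = 0.322.
Prior × likelihood for each source: 0.37·0.059=0.02183, 0.11·0.239=0.02629, 0.11·0.014=0.001540, 0.41·0.322=0.1320. Summing gives P(defective) = 0.18168.
P(Machine 2 | defective) = 0.02629 / 0.18168 = 0.1447.

Posterior probability ≈ 0.1447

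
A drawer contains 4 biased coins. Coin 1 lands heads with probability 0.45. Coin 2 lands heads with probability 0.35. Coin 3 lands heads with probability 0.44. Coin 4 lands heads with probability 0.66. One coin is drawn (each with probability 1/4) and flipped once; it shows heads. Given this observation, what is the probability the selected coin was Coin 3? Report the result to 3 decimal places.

Posterior probability ≈ 0.232

P(heads|C1) = 0.45; P(heads|C2) = 0.35; P(heads|C3) = 0.44; P(heads|C4) = 0.66.
Prior × likelihood for each source: 0.25·0.45=0.1125, 0.25·0.35=0.08750, 0.25·0.44=0.1100, 0.25·0.66=0.1650. Summing gives P(heads) = 0.47500.
P(Coin 3 | heads) = 0.1100 / 0.47500 = 0.232.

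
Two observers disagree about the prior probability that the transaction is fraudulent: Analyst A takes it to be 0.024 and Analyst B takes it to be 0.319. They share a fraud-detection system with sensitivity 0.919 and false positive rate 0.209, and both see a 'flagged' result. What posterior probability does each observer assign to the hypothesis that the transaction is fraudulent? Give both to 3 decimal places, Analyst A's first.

The likelihood ratio for a 'flagged' result is 0.919/0.209 = 4.3971.
Analyst A: prior odds 0.024/0.976 = 0.024590; posterior odds 0.10813; posterior probability 0.098.
Analyst B: prior odds 0.319/0.681 = 0.46843; posterior odds 2.0597; posterior probability 0.673.

Analyst A: 0.098; Analyst B: 0.673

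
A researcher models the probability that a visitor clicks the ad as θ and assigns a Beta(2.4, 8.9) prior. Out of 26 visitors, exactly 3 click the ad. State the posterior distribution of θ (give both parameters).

Observing 3 successes and 23 failures updates Beta(2.4, 8.9) by adding the success and failure counts to the two shape parameters: α = 2.4+3 = 5.4, β = 8.9+23 = 31.9.

Posterior: Beta(5.4, 31.9)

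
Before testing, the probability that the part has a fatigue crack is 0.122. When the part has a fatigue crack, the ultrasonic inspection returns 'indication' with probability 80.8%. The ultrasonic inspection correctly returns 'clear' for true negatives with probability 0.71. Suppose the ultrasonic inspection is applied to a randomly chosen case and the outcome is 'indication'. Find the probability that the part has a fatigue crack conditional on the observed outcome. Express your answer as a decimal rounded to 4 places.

Write H for 'the part has a fatigue crack'. Prior odds H:¬H = 0.122/0.878 = 0.13895. For the 'indication' outcome, the likelihood ratio is 0.808/0.29 = 2.7862.
Posterior odds = 0.13895 × 2.7862 = 0.38715, so P(H|E) = 0.38715/(1+0.38715) = 0.2791.

P(H | E) ≈ 0.2791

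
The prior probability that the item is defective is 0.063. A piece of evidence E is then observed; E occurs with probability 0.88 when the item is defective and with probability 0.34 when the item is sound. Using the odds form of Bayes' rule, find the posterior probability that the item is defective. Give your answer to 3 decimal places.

Posterior probability ≈ 0.148

Prior odds = 0.063/(1−0.063) = 0.067236. In log-odds, ln(0.067236) = -2.6995.
Add log likelihood ratio: ln(2.5882) = 0.95098.
Posterior log-odds = -1.7486, so posterior odds = exp(-1.7486) = 0.17402. Converting, P(H|E) = 0.17402/1.1740 = 0.148.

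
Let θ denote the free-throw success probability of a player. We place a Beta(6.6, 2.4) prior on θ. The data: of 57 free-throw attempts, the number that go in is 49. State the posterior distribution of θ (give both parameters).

Posterior: Beta(55.6, 10.4)

The binomial likelihood is conjugate to the Beta prior: with 49 successes and 8 failures, the posterior is Beta(6.6+49, 2.4+8) = Beta(55.6, 10.4).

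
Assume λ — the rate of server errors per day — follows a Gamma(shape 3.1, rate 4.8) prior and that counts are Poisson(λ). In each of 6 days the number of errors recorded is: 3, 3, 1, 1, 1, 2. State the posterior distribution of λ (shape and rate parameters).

Total count ∑xᵢ = 11 over n = 6 days.
Gamma is conjugate to the Poisson likelihood: posterior is Gamma(shape = 3.1+11 = 14.1, rate = 4.8+6 = 10.8).

Posterior: Gamma(shape=14.1, rate=10.8)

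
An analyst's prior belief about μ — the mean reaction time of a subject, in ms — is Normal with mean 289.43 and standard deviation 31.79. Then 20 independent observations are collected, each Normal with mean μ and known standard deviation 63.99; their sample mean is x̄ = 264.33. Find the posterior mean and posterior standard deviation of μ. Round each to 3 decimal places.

Prior precision 1/τ₀² = 1/31.79² = 0.00098951; data precision n/σ² = 20/63.99² = 0.00488434.
Posterior precision = 0.00098951 + 0.00488434 = 0.00587385, giving posterior SD = 1/√0.00587385 = 13.048.
Posterior mean = (0.00098951·289.43 + 0.00488434·264.33) / 0.00587385 = 268.558.

Posterior mean ≈ 268.558; posterior SD ≈ 13.048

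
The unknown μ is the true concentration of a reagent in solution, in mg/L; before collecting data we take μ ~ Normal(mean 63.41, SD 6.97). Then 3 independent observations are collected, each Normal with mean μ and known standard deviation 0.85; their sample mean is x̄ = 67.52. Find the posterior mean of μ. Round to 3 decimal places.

Posterior mean ≈ 67.500

With known σ, the Normal prior is conjugate. Weight on the data is w = (n/σ²)/(n/σ² + 1/τ₀²) = 4.15225/(4.15225+0.0205842) = 0.99507.
Posterior mean = w·x̄ + (1−w)·μ₀ = 0.99507·67.52 + 0.0049329·63.41 = 67.500.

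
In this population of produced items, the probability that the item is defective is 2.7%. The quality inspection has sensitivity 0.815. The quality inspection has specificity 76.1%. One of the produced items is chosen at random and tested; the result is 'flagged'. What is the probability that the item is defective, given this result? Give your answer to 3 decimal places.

P(H | E) ≈ 0.086

Write H for 'the item is defective'. Prior odds H:¬H = 0.027/0.973 = 0.027749. For the 'flagged' outcome, the likelihood ratio is 0.815/0.239 = 3.4100.
Posterior odds = 0.027749 × 3.4100 = 0.094626, so P(H|E) = 0.094626/(1+0.094626) = 0.086.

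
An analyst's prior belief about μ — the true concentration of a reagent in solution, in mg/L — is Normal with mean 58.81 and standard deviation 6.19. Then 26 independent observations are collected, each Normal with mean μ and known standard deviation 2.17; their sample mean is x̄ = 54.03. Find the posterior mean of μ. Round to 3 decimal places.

Prior precision 1/τ₀² = 1/6.19² = 0.0260987; data precision n/σ² = 26/2.17² = 5.52146.
Posterior precision = 0.0260987 + 5.52146 = 5.54756.
Posterior mean = (0.0260987·58.81 + 5.52146·54.03) / 5.54756 = 54.052.

Posterior mean ≈ 54.052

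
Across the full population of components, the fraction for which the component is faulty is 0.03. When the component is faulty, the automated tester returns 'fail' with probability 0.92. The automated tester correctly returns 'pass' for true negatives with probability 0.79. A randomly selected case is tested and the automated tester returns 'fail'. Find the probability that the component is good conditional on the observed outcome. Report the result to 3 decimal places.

Let H be the event that the component is faulty. P(H) = 0.03, so P(¬H) = 0.97. With E the 'fail' result, P(E|H) = 0.92 and P(E|¬H) = 0.21.
P(E) = 0.92·0.03 + 0.21·0.97 = 0.027600 + 0.20370 = 0.23130.
By Bayes' theorem, P(H|E) = 0.027600 / 0.23130 = 0.119. Hence P(¬H|E) = 1 − 0.119 = 0.881.

P(¬H | E) ≈ 0.881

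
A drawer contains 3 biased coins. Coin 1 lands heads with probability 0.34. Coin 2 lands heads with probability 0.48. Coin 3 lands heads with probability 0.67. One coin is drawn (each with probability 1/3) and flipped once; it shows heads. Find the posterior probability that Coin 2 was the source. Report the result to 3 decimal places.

P(heads|C1) = 0.34; P(heads|C2) = 0.48; P(heads|C3) = 0.67.
Prior × likelihood for each source: 0.333333·0.34=0.1133, 0.333333·0.48=0.1600, 0.333333·0.67=0.2233. Summing gives P(heads) = 0.49667.
P(Coin 2 | heads) = 0.1600 / 0.49667 = 0.322.

Posterior probability ≈ 0.322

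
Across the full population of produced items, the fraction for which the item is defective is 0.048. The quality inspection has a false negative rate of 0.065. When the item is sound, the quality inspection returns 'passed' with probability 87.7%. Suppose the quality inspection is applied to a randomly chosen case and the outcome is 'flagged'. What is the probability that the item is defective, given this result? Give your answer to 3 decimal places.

P(H | E) ≈ 0.277

Write H for 'the item is defective'. Prior odds H:¬H = 0.048/0.952 = 0.050420. For the 'flagged' outcome, the likelihood ratio is 0.935/0.123 = 7.6016.
Posterior odds = 0.050420 × 7.6016 = 0.38328, so P(H|E) = 0.38328/(1+0.38328) = 0.277.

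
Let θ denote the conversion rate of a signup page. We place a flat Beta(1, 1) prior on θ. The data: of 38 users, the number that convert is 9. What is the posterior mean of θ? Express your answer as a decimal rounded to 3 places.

The binomial likelihood is conjugate to the Beta prior: with 9 successes and 29 failures, the posterior is Beta(1+9, 1+29) = Beta(10, 30).
E[θ | data] = 10/(10+30) = 0.250.

Posterior mean ≈ 0.250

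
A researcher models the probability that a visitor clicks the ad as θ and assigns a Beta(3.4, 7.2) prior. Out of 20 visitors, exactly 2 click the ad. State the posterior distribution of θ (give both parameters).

The binomial likelihood is conjugate to the Beta prior: with 2 successes and 18 failures, the posterior is Beta(3.4+2, 7.2+18) = Beta(5.4, 25.2).

Posterior: Beta(5.4, 25.2)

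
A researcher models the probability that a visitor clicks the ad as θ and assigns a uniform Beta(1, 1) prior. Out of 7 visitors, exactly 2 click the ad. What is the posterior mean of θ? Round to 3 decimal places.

The binomial likelihood is conjugate to the Beta prior: with 2 successes and 5 failures, the posterior is Beta(1+2, 1+5) = Beta(3, 6).
E[θ | data] = 3/(3+6) = 0.333.

Posterior mean ≈ 0.333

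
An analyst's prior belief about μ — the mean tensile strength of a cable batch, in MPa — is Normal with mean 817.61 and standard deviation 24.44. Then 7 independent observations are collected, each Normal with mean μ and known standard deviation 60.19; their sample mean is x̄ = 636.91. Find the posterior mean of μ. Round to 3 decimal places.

Posterior mean ≈ 720.796

Prior precision 1/τ₀² = 1/24.44² = 0.00167416; data precision n/σ² = 7/60.19² = 0.00193219.
Posterior precision = 0.00167416 + 0.00193219 = 0.00360635.
Posterior mean = (0.00167416·817.61 + 0.00193219·636.91) / 0.00360635 = 720.796.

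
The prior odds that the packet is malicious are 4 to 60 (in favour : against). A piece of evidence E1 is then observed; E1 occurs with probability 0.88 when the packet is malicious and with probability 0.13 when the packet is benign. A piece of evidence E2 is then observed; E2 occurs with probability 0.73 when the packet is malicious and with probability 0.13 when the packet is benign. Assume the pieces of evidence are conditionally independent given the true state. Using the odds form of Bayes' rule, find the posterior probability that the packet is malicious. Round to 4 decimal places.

Posterior probability ≈ 0.7170

Prior odds = 4/60 = 0.066667. In log-odds, ln(0.066667) = -2.7081.
Add log likelihood ratios: ln(6.7692) + ln(5.6154) = 3.6379.
Posterior log-odds = 0.92985, so posterior odds = exp(0.92985) = 2.5341. Converting, P(H|E) = 2.5341/3.5341 = 0.7170.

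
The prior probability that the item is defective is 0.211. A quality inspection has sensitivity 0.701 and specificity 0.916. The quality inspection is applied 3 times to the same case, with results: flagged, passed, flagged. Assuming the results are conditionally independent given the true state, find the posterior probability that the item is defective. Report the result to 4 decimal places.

Posterior P(H) ≈ 0.8587

With H the event that the item is defective, the joint likelihood of the observed sequence is P(data|H) = 0.701·0.299·0.701 = 0.14693 and P(data|¬H) = 0.084·0.916·0.084 = 0.0064633.
Bayes: P(H|data) = 0.211·0.14693 / (0.211·0.14693 + 0.789·0.0064633) = 0.031002/0.036102 = 0.8587.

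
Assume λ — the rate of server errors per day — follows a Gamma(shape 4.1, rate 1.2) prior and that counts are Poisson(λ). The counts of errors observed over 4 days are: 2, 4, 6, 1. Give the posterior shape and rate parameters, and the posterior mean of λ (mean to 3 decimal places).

Posterior: Gamma(shape=17.1, rate=5.2); mean ≈ 3.288

The Poisson likelihood adds the total count to the shape and the number of exposure periods to the rate. Here ∑xᵢ = 13 and n = 4, so shape 4.1→17.1 and rate 1.2→5.2.
E[λ | data] = 17.1/5.2 = 3.288.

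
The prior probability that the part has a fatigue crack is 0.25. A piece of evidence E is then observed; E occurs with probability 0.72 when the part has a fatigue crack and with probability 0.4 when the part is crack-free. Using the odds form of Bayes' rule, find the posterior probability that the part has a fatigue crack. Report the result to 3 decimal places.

Prior odds = 0.25/(1−0.25) = 0.33333.
Likelihood ratio for E = 0.72/0.4 = 1.8000.
Posterior odds = prior odds × LR = 0.60000.
Posterior probability = odds/(1+odds) = 0.60000/1.6000 = 0.375.

Posterior probability ≈ 0.375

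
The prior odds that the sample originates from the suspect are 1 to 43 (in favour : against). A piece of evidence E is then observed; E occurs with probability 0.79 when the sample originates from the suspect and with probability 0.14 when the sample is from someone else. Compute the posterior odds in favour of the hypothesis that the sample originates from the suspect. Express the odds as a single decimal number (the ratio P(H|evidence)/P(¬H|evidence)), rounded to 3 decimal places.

Posterior odds ≈ 0.131

Prior odds = 1/43 = 0.023256.
Likelihood ratio for E = 0.79/0.14 = 5.6429.
Posterior odds = prior odds × LR = 0.13123.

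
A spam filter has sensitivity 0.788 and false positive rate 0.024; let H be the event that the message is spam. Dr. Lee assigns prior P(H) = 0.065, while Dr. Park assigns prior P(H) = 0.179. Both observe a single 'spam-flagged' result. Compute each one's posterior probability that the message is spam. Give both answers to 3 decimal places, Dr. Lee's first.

Dr. Lee: 0.695; Dr. Park: 0.877

The likelihood ratio for a 'spam-flagged' result is 0.788/0.024 = 32.833.
Dr. Lee: prior odds 0.065/0.935 = 0.069519; posterior odds 2.2825; posterior probability 0.695.
Dr. Park: prior odds 0.179/0.821 = 0.21803; posterior odds 7.1585; posterior probability 0.877.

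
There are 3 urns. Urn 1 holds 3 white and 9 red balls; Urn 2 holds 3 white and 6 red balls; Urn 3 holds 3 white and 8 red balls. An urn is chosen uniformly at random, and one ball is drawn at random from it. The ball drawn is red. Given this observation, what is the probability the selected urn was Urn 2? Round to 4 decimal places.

Posterior probability ≈ 0.3110

Tabulate prior·likelihood by source: [1] prior 0.333333, lik 0.75, product 0.2500; [2] prior 0.333333, lik 0.6667, product 0.2222; [3] prior 0.333333, lik 0.7273, product 0.2424.
Normalizing constant = 0.71465; the posterior for Urn 2 is its product over the sum, 0.2222/0.71465 = 0.3110.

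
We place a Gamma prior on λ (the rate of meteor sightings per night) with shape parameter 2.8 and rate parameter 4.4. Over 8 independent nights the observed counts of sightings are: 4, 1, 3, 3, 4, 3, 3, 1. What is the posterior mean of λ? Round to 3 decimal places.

Posterior mean ≈ 2.000

Total count ∑xᵢ = 22 over n = 8 nights.
Gamma is conjugate to the Poisson likelihood: posterior is Gamma(shape = 2.8+22 = 24.8, rate = 4.4+8 = 12.4).
Posterior mean = shape/rate = 24.8/12.4 = 2.000.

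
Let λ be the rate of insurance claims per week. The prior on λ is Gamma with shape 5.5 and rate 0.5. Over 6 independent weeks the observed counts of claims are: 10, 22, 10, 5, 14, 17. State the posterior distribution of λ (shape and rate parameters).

The Poisson likelihood adds the total count to the shape and the number of exposure periods to the rate. Here ∑xᵢ = 78 and n = 6, so shape 5.5→83.5 and rate 0.5→6.5.

Posterior: Gamma(shape=83.5, rate=6.5)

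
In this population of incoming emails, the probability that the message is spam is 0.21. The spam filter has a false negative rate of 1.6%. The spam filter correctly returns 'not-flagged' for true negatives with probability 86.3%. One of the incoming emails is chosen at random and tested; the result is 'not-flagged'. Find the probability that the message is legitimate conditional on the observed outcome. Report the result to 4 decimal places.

P(¬H | E) ≈ 0.9951

Let H be the event that the message is spam. P(H) = 0.21, so P(¬H) = 0.79. With E the 'not-flagged' result, P(E|H) = 0.016 and P(E|¬H) = 0.863.
P(E) = 0.016·0.21 + 0.863·0.79 = 0.0033600 + 0.68177 = 0.68513.
By Bayes' theorem, P(H|E) = 0.0033600 / 0.68513 = 0.0049. Hence P(¬H|E) = 1 − 0.0049 = 0.9951.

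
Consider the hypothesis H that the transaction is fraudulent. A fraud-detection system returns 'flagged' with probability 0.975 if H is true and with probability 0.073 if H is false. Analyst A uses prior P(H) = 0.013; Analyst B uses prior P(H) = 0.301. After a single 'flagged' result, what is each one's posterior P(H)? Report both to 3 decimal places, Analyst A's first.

Analyst A: 0.150; Analyst B: 0.852

P('+'|H) = 0.975, P('+'|¬H) = 0.073.
Analyst A: numerator 0.975·0.013 = 0.012675; evidence = 0.012675+0.073·0.987 = 0.084726; posterior = 0.150.
Analyst B: numerator 0.975·0.301 = 0.29347; evidence = 0.29347+0.073·0.699 = 0.34450; posterior = 0.852.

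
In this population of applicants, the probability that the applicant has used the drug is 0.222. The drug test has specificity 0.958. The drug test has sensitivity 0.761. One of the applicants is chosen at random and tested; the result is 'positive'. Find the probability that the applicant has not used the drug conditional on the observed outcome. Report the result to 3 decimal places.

Write H for 'the applicant has used the drug'. Prior odds H:¬H = 0.222/0.778 = 0.28535. For the 'positive' outcome, the likelihood ratio is 0.761/0.042 = 18.119.
Posterior odds = 0.28535 × 18.119 = 5.1702, so P(H|E) = 5.1702/(1+5.1702) = 0.838. Then P(¬H|E) = 1 − 0.838 = 0.162.

P(¬H | E) ≈ 0.162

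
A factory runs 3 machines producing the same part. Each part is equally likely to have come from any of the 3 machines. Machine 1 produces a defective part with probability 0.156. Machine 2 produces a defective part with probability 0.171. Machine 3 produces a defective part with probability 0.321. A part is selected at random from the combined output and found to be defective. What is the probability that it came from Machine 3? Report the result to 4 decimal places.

P(defective|M1) = 0.156; P(defective|M2) = 0.171; P(defective|M3) = 0.321.
Prior × likelihood for each source: 0.333333·0.156=0.05200, 0.333333·0.171=0.05700, 0.333333·0.321=0.1070. Summing gives P(defective) = 0.21600.
P(Machine 3 | defective) = 0.1070 / 0.21600 = 0.4954.

Posterior probability ≈ 0.4954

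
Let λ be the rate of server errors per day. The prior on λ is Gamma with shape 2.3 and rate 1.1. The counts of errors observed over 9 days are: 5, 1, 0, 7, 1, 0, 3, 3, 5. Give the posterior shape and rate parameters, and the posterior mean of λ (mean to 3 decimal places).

Total count ∑xᵢ = 25 over n = 9 days.
Gamma is conjugate to the Poisson likelihood: posterior is Gamma(shape = 2.3+25 = 27.3, rate = 1.1+9 = 10.1).
E[λ | data] = 27.3/10.1 = 2.703.

Posterior: Gamma(shape=27.3, rate=10.1); mean ≈ 2.703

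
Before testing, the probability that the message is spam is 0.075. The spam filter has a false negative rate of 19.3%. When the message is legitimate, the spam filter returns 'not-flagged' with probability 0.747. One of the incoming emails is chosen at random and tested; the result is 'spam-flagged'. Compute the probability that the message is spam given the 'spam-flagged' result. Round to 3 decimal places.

Write H for 'the message is spam'. Prior odds H:¬H = 0.075/0.925 = 0.081081. For the 'spam-flagged' outcome, the likelihood ratio is 0.807/0.253 = 3.1897.
Posterior odds = 0.081081 × 3.1897 = 0.25863, so P(H|E) = 0.25863/(1+0.25863) = 0.205.

P(H | E) ≈ 0.205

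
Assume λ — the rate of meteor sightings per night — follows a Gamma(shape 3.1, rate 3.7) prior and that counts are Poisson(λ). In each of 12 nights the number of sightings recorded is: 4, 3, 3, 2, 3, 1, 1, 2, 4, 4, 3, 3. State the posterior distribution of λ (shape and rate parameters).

Posterior: Gamma(shape=36.1, rate=15.7)

Total count ∑xᵢ = 33 over n = 12 nights.
Gamma is conjugate to the Poisson likelihood: posterior is Gamma(shape = 3.1+33 = 36.1, rate = 3.7+12 = 15.7).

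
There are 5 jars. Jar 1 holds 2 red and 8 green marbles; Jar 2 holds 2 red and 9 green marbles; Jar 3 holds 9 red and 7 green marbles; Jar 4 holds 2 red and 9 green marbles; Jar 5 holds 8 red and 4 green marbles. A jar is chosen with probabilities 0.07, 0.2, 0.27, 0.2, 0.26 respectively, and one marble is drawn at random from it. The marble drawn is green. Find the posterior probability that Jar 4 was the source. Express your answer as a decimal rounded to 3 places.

Tabulate prior·likelihood by source: [1] prior 0.07, lik 0.8, product 0.05600; [2] prior 0.2, lik 0.8182, product 0.1636; [3] prior 0.27, lik 0.4375, product 0.1181; [4] prior 0.2, lik 0.8182, product 0.1636; [5] prior 0.26, lik 0.3333, product 0.08667.
Normalizing constant = 0.58806; the posterior for Jar 4 is its product over the sum, 0.1636/0.58806 = 0.278.

Posterior probability ≈ 0.278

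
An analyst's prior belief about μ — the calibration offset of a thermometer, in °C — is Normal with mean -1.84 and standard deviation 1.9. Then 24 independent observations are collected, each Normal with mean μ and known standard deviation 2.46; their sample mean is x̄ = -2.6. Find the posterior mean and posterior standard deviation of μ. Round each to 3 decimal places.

With known σ, the Normal prior is conjugate. Weight on the data is w = (n/σ²)/(n/σ² + 1/τ₀²) = 3.96589/(3.96589+0.277008) = 0.93471.
Posterior mean = w·x̄ + (1−w)·μ₀ = 0.93471·-2.6 + 0.065287·-1.84 = -2.550. Posterior variance = 1/(3.96589+0.277008) = 0.235688, so SD = 0.485.

Posterior mean ≈ -2.550; posterior SD ≈ 0.485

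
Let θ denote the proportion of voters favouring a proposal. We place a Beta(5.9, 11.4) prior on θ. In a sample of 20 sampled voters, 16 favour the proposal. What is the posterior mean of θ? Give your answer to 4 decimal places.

Observing 16 successes and 4 failures updates Beta(5.9, 11.4) by adding the success and failure counts to the two shape parameters: α = 5.9+16 = 21.9, β = 11.4+4 = 15.4.
E[θ | data] = 21.9/(21.9+15.4) = 0.5871.

Posterior mean ≈ 0.5871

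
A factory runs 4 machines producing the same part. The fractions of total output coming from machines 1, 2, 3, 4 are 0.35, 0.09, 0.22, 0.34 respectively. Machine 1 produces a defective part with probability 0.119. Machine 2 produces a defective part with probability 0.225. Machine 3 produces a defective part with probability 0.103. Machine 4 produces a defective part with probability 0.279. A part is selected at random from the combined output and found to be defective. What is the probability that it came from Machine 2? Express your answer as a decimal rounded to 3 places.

P(defective|M1) = 0.119; P(defective|M2) = 0.225; P(defective|M3) = 0.103; P(defective|M4) = 0.279.
Prior × likelihood for each source: 0.35·0.119=0.04165, 0.09·0.225=0.02025, 0.22·0.103=0.02266, 0.34·0.279=0.09486. Summing gives P(defective) = 0.17942.
P(Machine 2 | defective) = 0.02025 / 0.17942 = 0.113.

Posterior probability ≈ 0.113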